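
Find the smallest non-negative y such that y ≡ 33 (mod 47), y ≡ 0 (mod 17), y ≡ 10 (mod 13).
5015

Using the Chinese Remainder Theorem:
M = product of moduli = 10387
For equation 1: M_1 = 221, 221 ≡ 33 (mod 47), inverse of 221 mod 47 is 10 (check: 33 × 10 = 330 ≡ 1 (mod 47))
For equation 2: M_2 = 611, 611 ≡ 16 (mod 17), inverse of 611 mod 17 is 16 (check: 16 × 16 = 256 ≡ 1 (mod 17))
For equation 3: M_3 = 799, 799 ≡ 6 (mod 13), inverse of 799 mod 13 is 11 (check: 6 × 11 = 66 ≡ 1 (mod 13))
Combine: y ≡ Σ r_i×M_i×(M_i⁻¹ mod m_i) = 33×221×10 + 0×611×16 + 10×799×11 = 72930 + 0 + 87890 = 160820
160820 mod 10387 = 5015
y ≡ 5015 (mod 10387)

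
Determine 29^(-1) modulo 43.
29^(-1) ≡ 3 (mod 43). Verification: 29 × 3 = 87 ≡ 1 (mod 43)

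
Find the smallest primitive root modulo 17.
3

A primitive root g modulo p has order p-1 = 16
Prime divisors of 16: [2]
g is a primitive root iff g^(16/q) ≢ 1 (mod 17) for each prime divisor q
Testing small values:
  g = 2: 2^8 ≡ 1 (mod 17) → 2^8 ≡ 1, not primitive root
  g = 3: 3^8 ≡ 16 (mod 17) → none is 1, primitive root!
The smallest primitive root is 3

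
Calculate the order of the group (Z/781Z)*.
700

Prime factorization: 781 = 11 × 71
Using the formula φ(n) = n × Π(1 - 1/p) for each prime factor p:
φ(781) = 781 × (1 - 1/11) × (1 - 1/71)
φ(781) = 700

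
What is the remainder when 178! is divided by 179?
By Wilson's theorem, (178)! ≡ -1 ≡ 178 (mod 179)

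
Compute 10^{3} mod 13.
12

Using successive squaring:
Binary expansion of 3: 11
Powers of 10 mod 13 (each is the square of the previous):
  10^1 ≡ 10 (mod 13)
  10^2 ≡ 10² = 100 ≡ 9 (mod 13)
3 = 2 + 1, so 10^3 = 10^2 × 10^1 ≡ 9 × 10 (mod 13)
Multiplying step by step:
  9 × 10 = 90 ≡ 12 (mod 13)
Result: 10^3 ≡ 12 (mod 13)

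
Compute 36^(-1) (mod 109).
106

Using Extended Euclidean Algorithm:
gcd(36, 109) = 1
Bezout coefficients: 36 × -3 + 109 × 1 = 1
So 36 × -3 ≡ 1 (mod 109)
The inverse is -3 mod 109 = 106
Verification: 36 × 106 = 3816 = 35 × 109 + 1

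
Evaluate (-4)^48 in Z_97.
Using repeated squaring. (-4) ≡ 93 (mod 97). 48 = 32 + 16 (binary 110000). Repeated squaring mod 97: 93^1 ≡ 93; 93^2 ≡ 93² = 8649 ≡ 16; 93^4 ≡ 16² = 256 ≡ 62; 93^8 ≡ 62² = 3844 ≡ 61; 93^16 ≡ 61² = 3721 ≡ 35; 93^32 ≡ 35² = 1225 ≡ 61. Multiply: (-4)^48 ≡ 93^32 × 93^16 ≡ 61 × 35 (mod 97): 61 × 35 = 2135 ≡ 1. So (-4)^48 ≡ 1 (mod 97).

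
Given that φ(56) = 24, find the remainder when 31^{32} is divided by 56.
By Euler: 31^{24} ≡ 1 (mod 56) since gcd(31, 56) = 1. 32 = 1×24 + 8. So 31^{32} ≡ 31^{8} ≡ 9 (mod 56)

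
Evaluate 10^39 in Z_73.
Using repeated squaring. 39 = 32 + 4 + 2 + 1 (binary 100111). Repeated squaring mod 73: 10^1 ≡ 10; 10^2 ≡ 10² = 100 ≡ 27; 10^4 ≡ 27² = 729 ≡ 72; 10^8 ≡ 72² = 5184 ≡ 1; 10^16 ≡ 1² = 1 ≡ 1; 10^32 ≡ 1² = 1 ≡ 1. Multiply: 10^39 = 10^32 × 10^4 × 10^2 × 10^1 ≡ 1 × 72 × 27 × 10 (mod 73): 1 × 72 = 72 ≡ 72; 72 × 27 = 1944 ≡ 46; 46 × 10 = 460 ≡ 22. So 10^39 ≡ 22 (mod 73).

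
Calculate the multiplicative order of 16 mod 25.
Powers of 16 mod 25: 16^1≡16, 16^2≡6, 16^3≡21, 16^4≡11, 16^5≡1. Order = 5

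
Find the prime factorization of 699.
3 × 233

Divide by primes starting from smallest:
699 ÷ 3 = 233
233 ÷ 233 = 1

699 = 3 × 233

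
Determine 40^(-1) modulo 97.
40^(-1) ≡ 17 (mod 97). Verification: 40 × 17 = 680 ≡ 1 (mod 97)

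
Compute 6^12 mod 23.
Using repeated squaring. 12 = 8 + 4 (binary 1100). Repeated squaring mod 23: 6^1 ≡ 6; 6^2 ≡ 6² = 36 ≡ 13; 6^4 ≡ 13² = 169 ≡ 8; 6^8 ≡ 8² = 64 ≡ 18. Multiply: 6^12 = 6^8 × 6^4 ≡ 18 × 8 (mod 23): 18 × 8 = 144 ≡ 6. So 6^12 ≡ 6 (mod 23).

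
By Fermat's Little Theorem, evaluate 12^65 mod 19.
By Fermat: 12^{18} ≡ 1 (mod 19). 65 = 3×18 + 11. So 12^{65} ≡ 12^{11} ≡ 8 (mod 19)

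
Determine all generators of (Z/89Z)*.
Primitive roots mod 89: {3, 6, 7, 13, 14, 15, 19, 23, 24, 26, 27, 28, 29, 30, 31, 33, 35, 38, 41, 43, 46, 48, 51, 54, 56, 58, 59, 60, 61, 62, 63, 65, 66, 70, 74, 75, 76, 82, 83, 86}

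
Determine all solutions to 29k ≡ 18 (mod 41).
19

Since gcd(29, 41) = 1 divides 18, a solution exists.
Multiply both sides by the inverse of 29 mod 41:
  29^(-1) mod 41 = 17
  x ≡ 17 × 18 ≡ 306 ≡ 19 (mod 41)
Verification: 29 × 19 = 551 = 13 × 41 + 18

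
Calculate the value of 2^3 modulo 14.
3 = 2 + 1 (binary 11). Repeated squaring mod 14: 2^1 ≡ 2; 2^2 ≡ 2² = 4 ≡ 4. Multiply: 2^3 = 2^2 × 2^1 ≡ 4 × 2 (mod 14): 4 × 2 = 8 ≡ 8. So 2^3 ≡ 8 (mod 14).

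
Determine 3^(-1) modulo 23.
3^(-1) ≡ 8 (mod 23). Verification: 3 × 8 = 24 ≡ 1 (mod 23)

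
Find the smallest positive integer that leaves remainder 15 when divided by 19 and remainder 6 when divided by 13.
M = 19 × 13 = 247. M₁ = 13, y₁ ≡ 3 (mod 19). M₂ = 19, y₂ ≡ 11 (mod 13). m = 15×13×3 + 6×19×11 ≡ 110 (mod 247). The smallest positive such number is 110.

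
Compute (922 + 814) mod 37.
34

(922 + 814) = 1736
1736 mod 37 = 34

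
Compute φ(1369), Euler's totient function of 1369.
1332

Prime factorization: 1369 = 37^2
Using the formula φ(n) = n × Π(1 - 1/p) for each prime factor p:
φ(1369) = 1369 × (1 - 1/37)
φ(1369) = 1332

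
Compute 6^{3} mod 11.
7

Using successive squaring:
Binary expansion of 3: 11
Powers of 6 mod 11 (each is the square of the previous):
  6^1 ≡ 6 (mod 11)
  6^2 ≡ 6² = 36 ≡ 3 (mod 11)
3 = 2 + 1, so 6^3 = 6^2 × 6^1 ≡ 3 × 6 (mod 11)
Multiplying step by step:
  3 × 6 = 18 ≡ 7 (mod 11)
Result: 6^3 ≡ 7 (mod 11)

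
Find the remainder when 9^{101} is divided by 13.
By Fermat: 9^{12} ≡ 1 (mod 13). 101 = 8×12 + 5. So 9^{101} ≡ 9^{5} ≡ 3 (mod 13)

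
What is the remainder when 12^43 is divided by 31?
Using Fermat: 12^{30} ≡ 1 (mod 31). 43 ≡ 13 (mod 30). So 12^{43} ≡ 12^{13} ≡ 17 (mod 31)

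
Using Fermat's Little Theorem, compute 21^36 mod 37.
By Fermat's Little Theorem, 21^{36} ≡ 1 (mod 37) since 37 is prime and gcd(21, 37) = 1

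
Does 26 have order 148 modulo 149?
p - 1 = 148 has prime divisors 2, 37. Check 26^(148/q) mod 149 for each: 26^(148/2) = 26^74 ≡ 1, 26^(148/37) = 26^4 ≡ 142 (mod 149). Since 26^74 ≡ 1 (mod 149), the order of 26 divides 74 (in fact the order is 74) ≠ 148, so it is not a primitive root.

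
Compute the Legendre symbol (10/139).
(10/139) = 10^{69} mod 139 = -1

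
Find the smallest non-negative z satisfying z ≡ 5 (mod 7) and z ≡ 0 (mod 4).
M = 7 × 4 = 28. M₁ = 4, y₁ ≡ 2 (mod 7). M₂ = 7, y₂ ≡ 3 (mod 4). z = 5×4×2 + 0×7×3 ≡ 12 (mod 28)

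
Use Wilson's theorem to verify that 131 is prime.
(130)! mod 131 = 130. Since this equals -1 (mod 131), Wilson confirms 131 is prime.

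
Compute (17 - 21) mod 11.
7

(17 - 21) = -4
-4 mod 11 = 7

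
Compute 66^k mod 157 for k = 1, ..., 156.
g^1, g^2, ..., g^{156} mod 157: {66, 117, 29, 30, 96, 56, 85, 115, 54, 110, 38, 153, 50, 3, 41, 37, 87, 90, 131, 11, 98, 31, 5, 16, 114, 145, 150, 9, 123, 111, 104, 113, 79, 33, 137, 93, 15, 48, 28, 121, 136, 27, 55, 19, 155, 25, 80, 99, 97, 122, 45, 144, 84, 49, 94, 81, 8, 57, 151, 75, 83, 140, 134, 52, 135, 118, 95, 147, 125, 86, 24, 14, 139, 68, 92, 106, 88, 156, 91, 40, 128, 127, 61, 101, 72, 42, 103, 47, 119, 4, 107, 154, 116, 120, 70, 67, 26, 146, 59, 126, 152, 141, 43, 12, 7, 148, 34, 46, 53, 44, 78, 124, 20, 64, 142, 109, 129, 36, 21, 130, 102, 138, 2, 132, 77, 58, 60, 35, 112, 13, 73, 108, 63, 76, 149, 100, 6, 82, 74, 17, 23, 105, 22, 39, 62, 10, 32, 71, 133, 143, 18, 89, 65, 51, 69, 1}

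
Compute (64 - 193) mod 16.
15

(64 - 193) = -129
-129 mod 16 = 15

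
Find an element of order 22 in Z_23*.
5 has order 22 mod 23 since 5^{22} ≡ 1 (mod 23) and no smaller power works.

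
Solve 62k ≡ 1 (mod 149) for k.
62^(-1) ≡ 137 (mod 149). Verification: 62 × 137 = 8494 ≡ 1 (mod 149)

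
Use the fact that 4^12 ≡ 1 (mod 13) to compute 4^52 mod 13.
By Fermat: 4^{12} ≡ 1 (mod 13). 52 = 4×12 + 4. So 4^{52} ≡ 4^{4} ≡ 9 (mod 13)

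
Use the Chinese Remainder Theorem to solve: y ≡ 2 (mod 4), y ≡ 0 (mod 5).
M = 4 × 5 = 20. M₁ = 5, y₁ ≡ 1 (mod 4). M₂ = 4, y₂ ≡ 4 (mod 5). y = 2×5×1 + 0×4×4 ≡ 10 (mod 20)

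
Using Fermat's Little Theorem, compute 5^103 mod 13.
By Fermat: 5^{12} ≡ 1 (mod 13). 103 = 8×12 + 7. So 5^{103} ≡ 5^{7} ≡ 8 (mod 13)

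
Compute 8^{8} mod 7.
1

Using successive squaring:
Binary expansion of 8: 1000
Powers of 8 mod 7 (each is the square of the previous):
  8^1 ≡ 1 (mod 7)
  8^2 ≡ 1² = 1 ≡ 1 (mod 7)
  8^4 ≡ 1² = 1 ≡ 1 (mod 7)
  8^8 ≡ 1² = 1 ≡ 1 (mod 7)
8 is a power of 2, so 8^8 is the last square: ≡ 1 (mod 7)
Result: 8^8 ≡ 1 (mod 7)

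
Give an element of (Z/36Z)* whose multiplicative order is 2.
17 has order 2 mod 36 since 17^{2} ≡ 1 (mod 36) and no smaller power works.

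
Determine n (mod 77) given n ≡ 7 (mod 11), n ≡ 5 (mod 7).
40

Using the Chinese Remainder Theorem:
M = product of moduli = 77
For equation 1: M_1 = 7, 7 ≡ 7 (mod 11), inverse of 7 mod 11 is 8 (check: 7 × 8 = 56 ≡ 1 (mod 11))
For equation 2: M_2 = 11, 11 ≡ 4 (mod 7), inverse of 11 mod 7 is 2 (check: 4 × 2 = 8 ≡ 1 (mod 7))
Combine: n ≡ Σ r_i×M_i×(M_i⁻¹ mod m_i) = 7×7×8 + 5×11×2 = 392 + 110 = 502
502 mod 77 = 40
n ≡ 40 (mod 77)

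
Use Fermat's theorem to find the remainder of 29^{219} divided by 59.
9

By Fermat's Little Theorem, a^(p-1) ≡ 1 (mod p) for prime p and gcd(a, p) = 1
Here p = 59, so 29^58 ≡ 1 (mod 59)
We can reduce the exponent: 219 mod 58 = 45
So 29^219 ≡ 29^45 (mod 59)
Computing: 29^45 mod 59 = 9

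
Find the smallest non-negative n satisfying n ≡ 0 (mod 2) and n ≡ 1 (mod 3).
M = 2 × 3 = 6. M₁ = 3, y₁ ≡ 1 (mod 2). M₂ = 2, y₂ ≡ 2 (mod 3). n = 0×3×1 + 1×2×2 ≡ 4 (mod 6)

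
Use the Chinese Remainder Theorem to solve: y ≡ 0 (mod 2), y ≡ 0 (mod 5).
M = 2 × 5 = 10. M₁ = 5, y₁ ≡ 1 (mod 2). M₂ = 2, y₂ ≡ 3 (mod 5). y = 0×5×1 + 0×2×3 ≡ 0 (mod 10)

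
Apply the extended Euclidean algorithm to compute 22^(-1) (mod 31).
Extended GCD: 22(-7) + 31(5) = 1. So 22^(-1) ≡ 24 ≡ 24 (mod 31). Verify: 22 × 24 = 528 ≡ 1 (mod 31)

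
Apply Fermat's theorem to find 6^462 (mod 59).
By Fermat: 6^{58} ≡ 1 (mod 59). 462 = 7×58 + 56. So 6^{462} ≡ 6^{56} ≡ 41 (mod 59)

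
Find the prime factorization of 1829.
31 × 59

Divide by primes starting from smallest:
1829 ÷ 31 = 59
59 ÷ 59 = 1

1829 = 31 × 59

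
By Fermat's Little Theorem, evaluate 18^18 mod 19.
By Fermat's Little Theorem, 18^{18} ≡ 1 (mod 19) since 19 is prime and gcd(18, 19) = 1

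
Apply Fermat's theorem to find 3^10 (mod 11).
By Fermat's Little Theorem, 3^{10} ≡ 1 (mod 11) since 11 is prime and gcd(3, 11) = 1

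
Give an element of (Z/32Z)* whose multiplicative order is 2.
15 has order 2 mod 32 since 15^{2} ≡ 1 (mod 32) and no smaller power works.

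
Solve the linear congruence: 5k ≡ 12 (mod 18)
6

Since gcd(5, 18) = 1 divides 12, a solution exists.
Multiply both sides by the inverse of 5 mod 18:
  5^(-1) mod 18 = 11
  x ≡ 11 × 12 ≡ 132 ≡ 6 (mod 18)
Verification: 5 × 6 = 30 = 1 × 18 + 12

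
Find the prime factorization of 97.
97

Divide by primes starting from smallest:
97 ÷ 97 = 1

97 = 97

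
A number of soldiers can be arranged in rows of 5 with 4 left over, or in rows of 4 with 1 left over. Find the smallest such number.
M = 5 × 4 = 20. M₁ = 4, y₁ ≡ 4 (mod 5). M₂ = 5, y₂ ≡ 1 (mod 4). z = 4×4×4 + 1×5×1 ≡ 9 (mod 20). The smallest positive such number is 9.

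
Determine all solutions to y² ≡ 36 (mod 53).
The square roots of 36 mod 53 are 47 and 6. Verify: 47² = 2209 ≡ 36 (mod 53)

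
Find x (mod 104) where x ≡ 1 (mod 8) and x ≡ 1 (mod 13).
M = 8 × 13 = 104. M₁ = 13, y₁ ≡ 5 (mod 8). M₂ = 8, y₂ ≡ 5 (mod 13). x = 1×13×5 + 1×8×5 ≡ 1 (mod 104)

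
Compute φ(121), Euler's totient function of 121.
110

Prime factorization: 121 = 11^2
Using the formula φ(n) = n × Π(1 - 1/p) for each prime factor p:
φ(121) = 121 × (1 - 1/11)
φ(121) = 110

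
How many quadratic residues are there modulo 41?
For prime 41, there are (p-1)/2 = (41-1)/2 = 20 quadratic residues (excluding 0).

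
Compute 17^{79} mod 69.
56

Using successive squaring:
Binary expansion of 79: 1001111
Powers of 17 mod 69 (each is the square of the previous):
  17^1 ≡ 17 (mod 69)
  17^2 ≡ 17² = 289 ≡ 13 (mod 69)
  17^4 ≡ 13² = 169 ≡ 31 (mod 69)
  17^8 ≡ 31² = 961 ≡ 64 (mod 69)
  17^16 ≡ 64² = 4096 ≡ 25 (mod 69)
  17^32 ≡ 25² = 625 ≡ 4 (mod 69)
  17^64 ≡ 4² = 16 ≡ 16 (mod 69)
79 = 64 + 8 + 4 + 2 + 1, so 17^79 = 17^64 × 17^8 × 17^4 × 17^2 × 17^1 ≡ 16 × 64 × 31 × 13 × 17 (mod 69)
Multiplying step by step:
  16 × 64 = 1024 ≡ 58 (mod 69)
  58 × 31 = 1798 ≡ 4 (mod 69)
  4 × 13 = 52 ≡ 52 (mod 69)
  52 × 17 = 884 ≡ 56 (mod 69)
Result: 17^79 ≡ 56 (mod 69)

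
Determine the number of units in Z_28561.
26364

Prime factorization: 28561 = 13^4
Using the formula φ(n) = n × Π(1 - 1/p) for each prime factor p:
φ(28561) = 28561 × (1 - 1/13)
φ(28561) = 26364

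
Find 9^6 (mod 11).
6 = 4 + 2 (binary 110). Repeated squaring mod 11: 9^1 ≡ 9; 9^2 ≡ 9² = 81 ≡ 4; 9^4 ≡ 4² = 16 ≡ 5. Multiply: 9^6 = 9^4 × 9^2 ≡ 5 × 4 (mod 11): 5 × 4 = 20 ≡ 9. So 9^6 ≡ 9 (mod 11).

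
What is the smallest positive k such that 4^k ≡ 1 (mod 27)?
Powers of 4 mod 27: 4^1≡4, 4^2≡16, 4^3≡10, 4^4≡13, 4^5≡25, 4^6≡19, 4^7≡22, 4^8≡7, 4^9≡1. Order = 9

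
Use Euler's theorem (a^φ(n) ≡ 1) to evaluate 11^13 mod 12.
By Euler: 11^{4} ≡ 1 (mod 12) since gcd(11, 12) = 1. 13 = 3×4 + 1. So 11^{13} ≡ 11^{1} ≡ 11 (mod 12)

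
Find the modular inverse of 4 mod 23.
4^(-1) ≡ 6 (mod 23). Verification: 4 × 6 = 24 ≡ 1 (mod 23)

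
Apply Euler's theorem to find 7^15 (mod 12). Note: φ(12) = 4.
By Euler: 7^{4} ≡ 1 (mod 12) since gcd(7, 12) = 1. 15 = 3×4 + 3. So 7^{15} ≡ 7^{3} ≡ 7 (mod 12)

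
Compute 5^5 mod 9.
5 = 4 + 1 (binary 101). Repeated squaring mod 9: 5^1 ≡ 5; 5^2 ≡ 5² = 25 ≡ 7; 5^4 ≡ 7² = 49 ≡ 4. Multiply: 5^5 = 5^4 × 5^1 ≡ 4 × 5 (mod 9): 4 × 5 = 20 ≡ 2. So 5^5 ≡ 2 (mod 9).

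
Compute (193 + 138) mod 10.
1

(193 + 138) = 331
331 mod 10 = 1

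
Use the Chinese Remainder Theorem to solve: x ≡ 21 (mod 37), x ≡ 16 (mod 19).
206

Using the Chinese Remainder Theorem:
M = product of moduli = 703
For equation 1: M_1 = 19, 19 ≡ 19 (mod 37), inverse of 19 mod 37 is 2 (check: 19 × 2 = 38 ≡ 1 (mod 37))
For equation 2: M_2 = 37, 37 ≡ 18 (mod 19), inverse of 37 mod 19 is 18 (check: 18 × 18 = 324 ≡ 1 (mod 19))
Combine: x ≡ Σ r_i×M_i×(M_i⁻¹ mod m_i) = 21×19×2 + 16×37×18 = 798 + 10656 = 11454
11454 mod 703 = 206
x ≡ 206 (mod 703)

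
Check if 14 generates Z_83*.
p - 1 = 82 has prime divisors 2, 41. Check 14^(82/q) mod 83 for each: 14^(82/2) = 14^41 ≡ 82, 14^(82/41) = 14^2 ≡ 30 (mod 83). None of these is 1, so 14 has order 82 = φ(83), so it is a primitive root mod 83.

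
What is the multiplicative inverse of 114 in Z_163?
114^(-1) ≡ 153 (mod 163). Verification: 114 × 153 = 17442 ≡ 1 (mod 163)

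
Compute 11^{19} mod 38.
11

Using successive squaring:
Binary expansion of 19: 10011
Powers of 11 mod 38 (each is the square of the previous):
  11^1 ≡ 11 (mod 38)
  11^2 ≡ 11² = 121 ≡ 7 (mod 38)
  11^4 ≡ 7² = 49 ≡ 11 (mod 38)
  11^8 ≡ 11² = 121 ≡ 7 (mod 38)
  11^16 ≡ 7² = 49 ≡ 11 (mod 38)
19 = 16 + 2 + 1, so 11^19 = 11^16 × 11^2 × 11^1 ≡ 11 × 7 × 11 (mod 38)
Multiplying step by step:
  11 × 7 = 77 ≡ 1 (mod 38)
  1 × 11 = 11 ≡ 11 (mod 38)
Result: 11^19 ≡ 11 (mod 38)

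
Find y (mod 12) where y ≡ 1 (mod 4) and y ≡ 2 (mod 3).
M = 4 × 3 = 12. M₁ = 3, y₁ ≡ 3 (mod 4). M₂ = 4, y₂ ≡ 1 (mod 3). y = 1×3×3 + 2×4×1 ≡ 5 (mod 12)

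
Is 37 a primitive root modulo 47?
p - 1 = 46 has prime divisors 2, 23. Check 37^(46/q) mod 47 for each: 37^(46/2) = 37^23 ≡ 1, 37^(46/23) = 37^2 ≡ 6 (mod 47). Since 37^23 ≡ 1 (mod 47), the order of 37 divides 23 (in fact the order is 23) ≠ 46, so it is not a primitive root.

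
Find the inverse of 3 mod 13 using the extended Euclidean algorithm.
Extended GCD: 3(-4) + 13(1) = 1. So 3^(-1) ≡ 9 ≡ 9 (mod 13). Verify: 3 × 9 = 27 ≡ 1 (mod 13)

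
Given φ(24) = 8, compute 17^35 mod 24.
By Euler: 17^{8} ≡ 1 (mod 24) since gcd(17, 24) = 1. 35 = 4×8 + 3. So 17^{35} ≡ 17^{3} ≡ 17 (mod 24)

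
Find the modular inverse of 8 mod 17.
8^(-1) ≡ 15 (mod 17). Verification: 8 × 15 = 120 ≡ 1 (mod 17)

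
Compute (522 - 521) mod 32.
1

(522 - 521) = 1
1 mod 32 = 1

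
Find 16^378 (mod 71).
Using Fermat: 16^{70} ≡ 1 (mod 71). 378 ≡ 28 (mod 70). So 16^{378} ≡ 16^{28} ≡ 57 (mod 71)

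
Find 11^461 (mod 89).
Using Fermat: 11^{88} ≡ 1 (mod 89). 461 ≡ 21 (mod 88). So 11^{461} ≡ 11^{21} ≡ 81 (mod 89)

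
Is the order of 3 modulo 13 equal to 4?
No, the actual order is 3, not 4.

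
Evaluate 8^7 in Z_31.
7 = 4 + 2 + 1 (binary 111). Repeated squaring mod 31: 8^1 ≡ 8; 8^2 ≡ 8² = 64 ≡ 2; 8^4 ≡ 2² = 4 ≡ 4. Multiply: 8^7 = 8^4 × 8^2 × 8^1 ≡ 4 × 2 × 8 (mod 31): 4 × 2 = 8 ≡ 8; 8 × 8 = 64 ≡ 2. So 8^7 ≡ 2 (mod 31).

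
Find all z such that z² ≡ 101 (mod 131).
The square roots of 101 mod 131 are 25 and 106. Verify: 25² = 625 ≡ 101 (mod 131)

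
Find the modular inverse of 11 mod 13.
11^(-1) ≡ 6 (mod 13). Verification: 11 × 6 = 66 ≡ 1 (mod 13)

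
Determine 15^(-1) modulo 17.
15^(-1) ≡ 8 (mod 17). Verification: 15 × 8 = 120 ≡ 1 (mod 17)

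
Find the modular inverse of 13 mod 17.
13^(-1) ≡ 4 (mod 17). Verification: 13 × 4 = 52 ≡ 1 (mod 17)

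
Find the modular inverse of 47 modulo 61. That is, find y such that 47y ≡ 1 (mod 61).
13

Using Extended Euclidean Algorithm:
gcd(47, 61) = 1
Bezout coefficients: 47 × 13 + 61 × -10 = 1
So 47 × 13 ≡ 1 (mod 61)
The inverse is 13 mod 61 = 13
Verification: 47 × 13 = 611 = 10 × 61 + 1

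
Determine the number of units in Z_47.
46

Prime factorization: 47 = 47
Using the formula φ(n) = n × Π(1 - 1/p) for each prime factor p:
φ(47) = 47 × (1 - 1/47)
φ(47) = 46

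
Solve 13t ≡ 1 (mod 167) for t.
13^(-1) ≡ 90 (mod 167). Verification: 13 × 90 = 1170 ≡ 1 (mod 167)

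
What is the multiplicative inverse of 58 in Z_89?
66

Using Extended Euclidean Algorithm:
gcd(58, 89) = 1
Bezout coefficients: 58 × -23 + 89 × 15 = 1
So 58 × -23 ≡ 1 (mod 89)
The inverse is -23 mod 89 = 66
Verification: 58 × 66 = 3828 = 43 × 89 + 1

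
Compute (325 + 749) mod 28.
10

(325 + 749) = 1074
1074 mod 28 = 10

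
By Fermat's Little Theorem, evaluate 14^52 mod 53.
By Fermat's Little Theorem, 14^{52} ≡ 1 (mod 53) since 53 is prime and gcd(14, 53) = 1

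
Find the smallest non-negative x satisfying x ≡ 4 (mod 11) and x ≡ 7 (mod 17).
M = 11 × 17 = 187. M₁ = 17, y₁ ≡ 2 (mod 11). M₂ = 11, y₂ ≡ 14 (mod 17). x = 4×17×2 + 7×11×14 ≡ 92 (mod 187)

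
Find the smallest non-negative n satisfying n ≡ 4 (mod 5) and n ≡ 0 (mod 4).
M = 5 × 4 = 20. M₁ = 4, y₁ ≡ 4 (mod 5). M₂ = 5, y₂ ≡ 1 (mod 4). n = 4×4×4 + 0×5×1 ≡ 4 (mod 20)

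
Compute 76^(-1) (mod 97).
76^(-1) ≡ 60 (mod 97). Verification: 76 × 60 = 4560 ≡ 1 (mod 97)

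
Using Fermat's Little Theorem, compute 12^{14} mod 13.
1

By Fermat's Little Theorem, a^(p-1) ≡ 1 (mod p) for prime p and gcd(a, p) = 1
Here p = 13, so 12^12 ≡ 1 (mod 13)
We can reduce the exponent: 14 mod 12 = 2
So 12^14 ≡ 12^2 (mod 13)
Computing: 12^2 mod 13 = 1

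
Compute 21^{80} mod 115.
31

Using successive squaring:
Binary expansion of 80: 1010000
Powers of 21 mod 115 (each is the square of the previous):
  21^1 ≡ 21 (mod 115)
  21^2 ≡ 21² = 441 ≡ 96 (mod 115)
  21^4 ≡ 96² = 9216 ≡ 16 (mod 115)
  21^8 ≡ 16² = 256 ≡ 26 (mod 115)
  21^16 ≡ 26² = 676 ≡ 101 (mod 115)
  21^32 ≡ 101² = 10201 ≡ 81 (mod 115)
  21^64 ≡ 81² = 6561 ≡ 6 (mod 115)
80 = 64 + 16, so 21^80 = 21^64 × 21^16 ≡ 6 × 101 (mod 115)
Multiplying step by step:
  6 × 101 = 606 ≡ 31 (mod 115)
Result: 21^80 ≡ 31 (mod 115)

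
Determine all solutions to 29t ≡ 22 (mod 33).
11

Since gcd(29, 33) = 1 divides 22, a solution exists.
Multiply both sides by the inverse of 29 mod 33:
  29^(-1) mod 33 = 8
  x ≡ 8 × 22 ≡ 176 ≡ 11 (mod 33)
Verification: 29 × 11 = 319 = 9 × 33 + 22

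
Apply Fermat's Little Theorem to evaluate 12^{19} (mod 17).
11

By Fermat's Little Theorem, a^(p-1) ≡ 1 (mod p) for prime p and gcd(a, p) = 1
Here p = 17, so 12^16 ≡ 1 (mod 17)
We can reduce the exponent: 19 mod 16 = 3
So 12^19 ≡ 12^3 (mod 17)
Computing: 12^3 mod 17 = 11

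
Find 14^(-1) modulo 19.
15

Using Extended Euclidean Algorithm:
gcd(14, 19) = 1
Bezout coefficients: 14 × -4 + 19 × 3 = 1
So 14 × -4 ≡ 1 (mod 19)
The inverse is -4 mod 19 = 15
Verification: 14 × 15 = 210 = 11 × 19 + 1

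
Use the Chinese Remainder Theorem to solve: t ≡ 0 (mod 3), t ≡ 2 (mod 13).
M = 3 × 13 = 39. M₁ = 13, y₁ ≡ 1 (mod 3). M₂ = 3, y₂ ≡ 9 (mod 13). t = 0×13×1 + 2×3×9 ≡ 15 (mod 39)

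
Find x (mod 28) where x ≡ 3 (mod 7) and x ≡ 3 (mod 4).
M = 7 × 4 = 28. M₁ = 4, y₁ ≡ 2 (mod 7). M₂ = 7, y₂ ≡ 3 (mod 4). x = 3×4×2 + 3×7×3 ≡ 3 (mod 28)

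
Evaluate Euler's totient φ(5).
4

Prime factorization: 5 = 5
Using the formula φ(n) = n × Π(1 - 1/p) for each prime factor p:
φ(5) = 5 × (1 - 1/5)
φ(5) = 4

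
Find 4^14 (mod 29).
Using repeated squaring. 14 = 8 + 4 + 2 (binary 1110). Repeated squaring mod 29: 4^1 ≡ 4; 4^2 ≡ 4² = 16 ≡ 16; 4^4 ≡ 16² = 256 ≡ 24; 4^8 ≡ 24² = 576 ≡ 25. Multiply: 4^14 = 4^8 × 4^4 × 4^2 ≡ 25 × 24 × 16 (mod 29): 25 × 24 = 600 ≡ 20; 20 × 16 = 320 ≡ 1. So 4^14 ≡ 1 (mod 29).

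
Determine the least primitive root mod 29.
p - 1 = 28 has prime divisors 2, 7. h is a primitive root mod 29 iff h^(28/q) ≢ 1 (mod 29) for each such q.
h = 2: 2^14 ≡ 28, 2^4 ≡ 16 (mod 29); none is 1, so 2 has order 28 and is a primitive root.
The smallest primitive root mod 29 is g = 2.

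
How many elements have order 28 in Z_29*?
Number of primitive roots mod 29 = φ(28) = 12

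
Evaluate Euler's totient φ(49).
42

Prime factorization: 49 = 7^2
Using the formula φ(n) = n × Π(1 - 1/p) for each prime factor p:
φ(49) = 49 × (1 - 1/7)
φ(49) = 42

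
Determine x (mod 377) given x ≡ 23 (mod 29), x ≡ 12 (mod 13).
168

Using the Chinese Remainder Theorem:
M = product of moduli = 377
For equation 1: M_1 = 13, 13 ≡ 13 (mod 29), inverse of 13 mod 29 is 9 (check: 13 × 9 = 117 ≡ 1 (mod 29))
For equation 2: M_2 = 29, 29 ≡ 3 (mod 13), inverse of 29 mod 13 is 9 (check: 3 × 9 = 27 ≡ 1 (mod 13))
Combine: x ≡ Σ r_i×M_i×(M_i⁻¹ mod m_i) = 23×13×9 + 12×29×9 = 2691 + 3132 = 5823
5823 mod 377 = 168
x ≡ 168 (mod 377)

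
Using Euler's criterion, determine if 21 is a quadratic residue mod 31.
By Euler's criterion: 21^{15} ≡ 30 (mod 31). Since this equals -1 (≡ 30), 21 is not a QR.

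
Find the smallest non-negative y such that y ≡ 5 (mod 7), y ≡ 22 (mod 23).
68

Using the Chinese Remainder Theorem:
M = product of moduli = 161
For equation 1: M_1 = 23, 23 ≡ 2 (mod 7), inverse of 23 mod 7 is 4 (check: 2 × 4 = 8 ≡ 1 (mod 7))
For equation 2: M_2 = 7, 7 ≡ 7 (mod 23), inverse of 7 mod 23 is 10 (check: 7 × 10 = 70 ≡ 1 (mod 23))
Combine: y ≡ Σ r_i×M_i×(M_i⁻¹ mod m_i) = 5×23×4 + 22×7×10 = 460 + 1540 = 2000
2000 mod 161 = 68
y ≡ 68 (mod 161)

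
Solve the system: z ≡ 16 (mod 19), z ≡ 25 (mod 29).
M = 19 × 29 = 551. M₁ = 29, y₁ ≡ 2 (mod 19). M₂ = 19, y₂ ≡ 26 (mod 29). z = 16×29×2 + 25×19×26 ≡ 54 (mod 551)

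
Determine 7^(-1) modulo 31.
7^(-1) ≡ 9 (mod 31). Verification: 7 × 9 = 63 ≡ 1 (mod 31)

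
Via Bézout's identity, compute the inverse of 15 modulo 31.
Extended GCD: 15(-2) + 31(1) = 1. So 15^(-1) ≡ 29 ≡ 29 (mod 31). Verify: 15 × 29 = 435 ≡ 1 (mod 31)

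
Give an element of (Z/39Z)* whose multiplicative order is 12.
2 has order 12 mod 39 since 2^{12} ≡ 1 (mod 39) and no smaller power works.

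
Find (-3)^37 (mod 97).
Using repeated squaring. (-3) ≡ 94 (mod 97). 37 = 32 + 4 + 1 (binary 100101). Repeated squaring mod 97: 94^1 ≡ 94; 94^2 ≡ 94² = 8836 ≡ 9; 94^4 ≡ 9² = 81 ≡ 81; 94^8 ≡ 81² = 6561 ≡ 62; 94^16 ≡ 62² = 3844 ≡ 61; 94^32 ≡ 61² = 3721 ≡ 35. Multiply: (-3)^37 ≡ 94^32 × 94^4 × 94^1 ≡ 35 × 81 × 94 (mod 97): 35 × 81 = 2835 ≡ 22; 22 × 94 = 2068 ≡ 31. So (-3)^37 ≡ 31 (mod 97).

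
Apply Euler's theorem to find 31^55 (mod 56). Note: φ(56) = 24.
By Euler: 31^{24} ≡ 1 (mod 56) since gcd(31, 56) = 1. 55 = 2×24 + 7. So 31^{55} ≡ 31^{7} ≡ 31 (mod 56)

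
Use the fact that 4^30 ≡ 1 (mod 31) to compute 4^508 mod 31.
By Fermat: 4^{30} ≡ 1 (mod 31). 508 ≡ 28 (mod 30). So 4^{508} ≡ 4^{28} ≡ 2 (mod 31)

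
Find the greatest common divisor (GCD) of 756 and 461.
1

Using the Euclidean algorithm:
756 = 1 × 461 + 295
461 = 1 × 295 + 166
295 = 1 × 166 + 129
166 = 1 × 129 + 37
129 = 3 × 37 + 18
37 = 2 × 18 + 1
18 = 18 × 1 + 0

GCD(756, 461) = 1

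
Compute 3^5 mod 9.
5 = 4 + 1 (binary 101). Repeated squaring mod 9: 3^1 ≡ 3; 3^2 ≡ 3² = 9 ≡ 0; 3^4 ≡ 0² = 0 ≡ 0. Multiply: 3^5 = 3^4 × 3^1 ≡ 0 × 3 (mod 9): 0 × 3 = 0 ≡ 0. So 3^5 ≡ 0 (mod 9).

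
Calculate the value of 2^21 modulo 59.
Using repeated squaring. 21 = 16 + 4 + 1 (binary 10101). Repeated squaring mod 59: 2^1 ≡ 2; 2^2 ≡ 2² = 4 ≡ 4; 2^4 ≡ 4² = 16 ≡ 16; 2^8 ≡ 16² = 256 ≡ 20; 2^16 ≡ 20² = 400 ≡ 46. Multiply: 2^21 = 2^16 × 2^4 × 2^1 ≡ 46 × 16 × 2 (mod 59): 46 × 16 = 736 ≡ 28; 28 × 2 = 56 ≡ 56. So 2^21 ≡ 56 (mod 59).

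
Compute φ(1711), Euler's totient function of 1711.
1624

Prime factorization: 1711 = 29 × 59
Using the formula φ(n) = n × Π(1 - 1/p) for each prime factor p:
φ(1711) = 1711 × (1 - 1/29) × (1 - 1/59)
φ(1711) = 1624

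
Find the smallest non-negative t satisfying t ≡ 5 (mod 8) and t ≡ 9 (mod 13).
M = 8 × 13 = 104. M₁ = 13, y₁ ≡ 5 (mod 8). M₂ = 8, y₂ ≡ 5 (mod 13). t = 5×13×5 + 9×8×5 ≡ 61 (mod 104)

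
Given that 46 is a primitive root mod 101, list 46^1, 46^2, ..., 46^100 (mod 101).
g^1, g^2, ..., g^{100} mod 101: {46, 96, 73, 25, 39, 77, 7, 19, 66, 6, 74, 71, 34, 49, 32, 58, 42, 13, 93, 36, 40, 22, 2, 92, 91, 45, 50, 78, 53, 14, 38, 31, 12, 47, 41, 68, 98, 64, 15, 84, 26, 85, 72, 80, 44, 4, 83, 81, 90, 100, 55, 5, 28, 76, 62, 24, 94, 82, 35, 95, 27, 30, 67, 52, 69, 43, 59, 88, 8, 65, 61, 79, 99, 9, 10, 56, 51, 23, 48, 87, 63, 70, 89, 54, 60, 33, 3, 37, 86, 17, 75, 16, 29, 21, 57, 97, 18, 20, 11, 1}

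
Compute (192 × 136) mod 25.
12

(192 × 136) = 26112
26112 mod 25 = 12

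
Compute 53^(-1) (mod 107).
105

Using Extended Euclidean Algorithm:
gcd(53, 107) = 1
Bezout coefficients: 53 × -2 + 107 × 1 = 1
So 53 × -2 ≡ 1 (mod 107)
The inverse is -2 mod 107 = 105
Verification: 53 × 105 = 5565 = 52 × 107 + 1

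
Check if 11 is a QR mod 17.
By Euler's criterion: 11^{8} ≡ 16 (mod 17). Since this equals -1 (≡ 16), 11 is not a QR.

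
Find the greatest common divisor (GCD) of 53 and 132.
1

Using the Euclidean algorithm:
53 = 0 × 132 + 53
132 = 2 × 53 + 26
53 = 2 × 26 + 1
26 = 26 × 1 + 0

GCD(53, 132) = 1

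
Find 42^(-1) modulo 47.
28

Using Extended Euclidean Algorithm:
gcd(42, 47) = 1
Bezout coefficients: 42 × -19 + 47 × 17 = 1
So 42 × -19 ≡ 1 (mod 47)
The inverse is -19 mod 47 = 28
Verification: 42 × 28 = 1176 = 25 × 47 + 1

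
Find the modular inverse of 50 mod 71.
50^(-1) ≡ 27 (mod 71). Verification: 50 × 27 = 1350 ≡ 1 (mod 71)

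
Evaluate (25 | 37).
(25/37) = 25^{18} mod 37 = 1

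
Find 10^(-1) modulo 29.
3

Using Extended Euclidean Algorithm:
gcd(10, 29) = 1
Bezout coefficients: 10 × 3 + 29 × -1 = 1
So 10 × 3 ≡ 1 (mod 29)
The inverse is 3 mod 29 = 3
Verification: 10 × 3 = 30 = 1 × 29 + 1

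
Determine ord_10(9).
Powers of 9 mod 10: 9^1≡9, 9^2≡1. Order = 2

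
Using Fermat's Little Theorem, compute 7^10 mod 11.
By Fermat's Little Theorem, 7^{10} ≡ 1 (mod 11) since 11 is prime and gcd(7, 11) = 1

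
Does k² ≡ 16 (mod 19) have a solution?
By Euler's criterion: 16^{9} ≡ 1 (mod 19). Since this equals 1, 16 is a QR.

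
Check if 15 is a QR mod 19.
By Euler's criterion: 15^{9} ≡ 18 (mod 19). Since this equals -1 (≡ 18), 15 is not a QR.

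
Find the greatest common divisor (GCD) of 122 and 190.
2

Using the Euclidean algorithm:
122 = 0 × 190 + 122
190 = 1 × 122 + 68
122 = 1 × 68 + 54
68 = 1 × 54 + 14
54 = 3 × 14 + 12
14 = 1 × 12 + 2
12 = 6 × 2 + 0

GCD(122, 190) = 2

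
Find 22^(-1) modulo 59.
51

Using Extended Euclidean Algorithm:
gcd(22, 59) = 1
Bezout coefficients: 22 × -8 + 59 × 3 = 1
So 22 × -8 ≡ 1 (mod 59)
The inverse is -8 mod 59 = 51
Verification: 22 × 51 = 1122 = 19 × 59 + 1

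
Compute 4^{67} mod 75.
34

Using successive squaring:
Binary expansion of 67: 1000011
Powers of 4 mod 75 (each is the square of the previous):
  4^1 ≡ 4 (mod 75)
  4^2 ≡ 4² = 16 ≡ 16 (mod 75)
  4^4 ≡ 16² = 256 ≡ 31 (mod 75)
  4^8 ≡ 31² = 961 ≡ 61 (mod 75)
  4^16 ≡ 61² = 3721 ≡ 46 (mod 75)
  4^32 ≡ 46² = 2116 ≡ 16 (mod 75)
  4^64 ≡ 16² = 256 ≡ 31 (mod 75)
67 = 64 + 2 + 1, so 4^67 = 4^64 × 4^2 × 4^1 ≡ 31 × 16 × 4 (mod 75)
Multiplying step by step:
  31 × 16 = 496 ≡ 46 (mod 75)
  46 × 4 = 184 ≡ 34 (mod 75)
Result: 4^67 ≡ 34 (mod 75)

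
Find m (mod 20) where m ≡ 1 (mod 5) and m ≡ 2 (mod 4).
M = 5 × 4 = 20. M₁ = 4, y₁ ≡ 4 (mod 5). M₂ = 5, y₂ ≡ 1 (mod 4). m = 1×4×4 + 2×5×1 ≡ 6 (mod 20)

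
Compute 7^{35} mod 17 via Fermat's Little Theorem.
3

By Fermat's Little Theorem, a^(p-1) ≡ 1 (mod p) for prime p and gcd(a, p) = 1
Here p = 17, so 7^16 ≡ 1 (mod 17)
We can reduce the exponent: 35 mod 16 = 3
So 7^35 ≡ 7^3 (mod 17)
Computing: 7^3 mod 17 = 3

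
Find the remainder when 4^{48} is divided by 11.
By Fermat: 4^{10} ≡ 1 (mod 11). 48 = 4×10 + 8. So 4^{48} ≡ 4^{8} ≡ 9 (mod 11)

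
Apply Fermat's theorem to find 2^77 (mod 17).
By Fermat: 2^{16} ≡ 1 (mod 17). 77 = 4×16 + 13. So 2^{77} ≡ 2^{13} ≡ 15 (mod 17)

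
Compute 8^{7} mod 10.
2

Using successive squaring:
Binary expansion of 7: 111
Powers of 8 mod 10 (each is the square of the previous):
  8^1 ≡ 8 (mod 10)
  8^2 ≡ 8² = 64 ≡ 4 (mod 10)
  8^4 ≡ 4² = 16 ≡ 6 (mod 10)
7 = 4 + 2 + 1, so 8^7 = 8^4 × 8^2 × 8^1 ≡ 6 × 4 × 8 (mod 10)
Multiplying step by step:
  6 × 4 = 24 ≡ 4 (mod 10)
  4 × 8 = 32 ≡ 2 (mod 10)
Result: 8^7 ≡ 2 (mod 10)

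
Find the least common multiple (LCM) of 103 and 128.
13184

First find GCD(103, 128) using the Euclidean algorithm:
103 = 0 × 128 + 103
128 = 1 × 103 + 25
103 = 4 × 25 + 3
25 = 8 × 3 + 1
3 = 3 × 1 + 0
GCD(103, 128) = 1

LCM formula: LCM(a, b) = (a × b) / GCD(a, b)
LCM(103, 128) = (103 × 128) / 1
LCM(103, 128) = 13184 / 1
LCM(103, 128) = 13184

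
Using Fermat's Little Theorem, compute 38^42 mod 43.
By Fermat's Little Theorem, 38^{42} ≡ 1 (mod 43) since 43 is prime and gcd(38, 43) = 1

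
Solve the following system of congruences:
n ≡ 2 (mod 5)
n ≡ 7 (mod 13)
7

Using the Chinese Remainder Theorem:
M = product of moduli = 65
For equation 1: M_1 = 13, 13 ≡ 3 (mod 5), inverse of 13 mod 5 is 2 (check: 3 × 2 = 6 ≡ 1 (mod 5))
For equation 2: M_2 = 5, 5 ≡ 5 (mod 13), inverse of 5 mod 13 is 8 (check: 5 × 8 = 40 ≡ 1 (mod 13))
Combine: n ≡ Σ r_i×M_i×(M_i⁻¹ mod m_i) = 2×13×2 + 7×5×8 = 52 + 280 = 332
332 mod 65 = 7
n ≡ 7 (mod 65)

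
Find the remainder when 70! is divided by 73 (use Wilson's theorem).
(72)! = (70)! × (71) × (72) ≡ -1 (mod 73). So (70)! ≡ -1 × [(72)(71)]^(-1) ≡ 36 (mod 73)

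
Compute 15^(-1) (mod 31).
15^(-1) ≡ 29 (mod 31). Verification: 15 × 29 = 435 ≡ 1 (mod 31)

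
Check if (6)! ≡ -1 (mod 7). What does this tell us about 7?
(6)! mod 7 = 6. Since this equals -1 (mod 7), Wilson confirms 7 is prime.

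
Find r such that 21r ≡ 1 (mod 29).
21^(-1) ≡ 18 (mod 29). Verification: 21 × 18 = 378 ≡ 1 (mod 29)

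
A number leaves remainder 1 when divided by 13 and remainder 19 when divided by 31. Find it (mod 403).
M = 13 × 31 = 403. M₁ = 31, y₁ ≡ 8 (mod 13). M₂ = 13, y₂ ≡ 12 (mod 31). m = 1×31×8 + 19×13×12 ≡ 391 (mod 403)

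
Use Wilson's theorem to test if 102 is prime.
(101)! mod 102 = 0. Since 0 ≢ -1 (mod 102), 102 is not prime.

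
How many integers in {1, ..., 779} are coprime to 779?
720

Prime factorization: 779 = 19 × 41
Using the formula φ(n) = n × Π(1 - 1/p) for each prime factor p:
φ(779) = 779 × (1 - 1/19) × (1 - 1/41)
φ(779) = 720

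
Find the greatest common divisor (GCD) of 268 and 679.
1

Using the Euclidean algorithm:
268 = 0 × 679 + 268
679 = 2 × 268 + 143
268 = 1 × 143 + 125
143 = 1 × 125 + 18
125 = 6 × 18 + 17
18 = 1 × 17 + 1
17 = 17 × 1 + 0

GCD(268, 679) = 1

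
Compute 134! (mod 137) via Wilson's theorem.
(136)! = (134)! × (135) × (136) ≡ -1 (mod 137). So (134)! ≡ -1 × [(136)(135)]^(-1) ≡ 68 (mod 137)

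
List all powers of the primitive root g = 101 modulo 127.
g^1, g^2, ..., g^{126} mod 127: {101, 41, 77, 30, 109, 87, 24, 11, 95, 70, 85, 76, 56, 68, 10, 121, 29, 8, 46, 74, 108, 113, 110, 61, 65, 88, 125, 52, 45, 100, 67, 36, 80, 79, 105, 64, 114, 84, 102, 15, 118, 107, 12, 69, 111, 35, 106, 38, 28, 34, 5, 124, 78, 4, 23, 37, 54, 120, 55, 94, 96, 44, 126, 26, 86, 50, 97, 18, 40, 103, 116, 32, 57, 42, 51, 71, 59, 117, 6, 98, 119, 81, 53, 19, 14, 17, 66, 62, 39, 2, 75, 82, 27, 60, 91, 47, 48, 22, 63, 13, 43, 25, 112, 9, 20, 115, 58, 16, 92, 21, 89, 99, 93, 122, 3, 49, 123, 104, 90, 73, 7, 72, 33, 31, 83, 1}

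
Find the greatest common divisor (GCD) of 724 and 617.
1

Using the Euclidean algorithm:
724 = 1 × 617 + 107
617 = 5 × 107 + 82
107 = 1 × 82 + 25
82 = 3 × 25 + 7
25 = 3 × 7 + 4
7 = 1 × 4 + 3
4 = 1 × 3 + 1
3 = 3 × 1 + 0

GCD(724, 617) = 1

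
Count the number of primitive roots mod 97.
Number of primitive roots mod 97 = φ(96) = 32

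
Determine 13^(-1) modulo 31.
13^(-1) ≡ 12 (mod 31). Verification: 13 × 12 = 156 ≡ 1 (mod 31)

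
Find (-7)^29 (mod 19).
Using Fermat: (-7)^{18} ≡ 1 (mod 19). 29 ≡ 11 (mod 18). So (-7)^{29} ≡ (-7)^{11} ≡ 8 (mod 19)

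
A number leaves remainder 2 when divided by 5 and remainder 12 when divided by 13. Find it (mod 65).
M = 5 × 13 = 65. M₁ = 13, y₁ ≡ 2 (mod 5). M₂ = 5, y₂ ≡ 8 (mod 13). k = 2×13×2 + 12×5×8 ≡ 12 (mod 65)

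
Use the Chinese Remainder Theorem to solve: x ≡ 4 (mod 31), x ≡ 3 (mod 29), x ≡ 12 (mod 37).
4933

Using the Chinese Remainder Theorem:
M = product of moduli = 33263
For equation 1: M_1 = 1073, 1073 ≡ 19 (mod 31), inverse of 1073 mod 31 is 18 (check: 19 × 18 = 342 ≡ 1 (mod 31))
For equation 2: M_2 = 1147, 1147 ≡ 16 (mod 29), inverse of 1147 mod 29 is 20 (check: 16 × 20 = 320 ≡ 1 (mod 29))
For equation 3: M_3 = 899, 899 ≡ 11 (mod 37), inverse of 899 mod 37 is 27 (check: 11 × 27 = 297 ≡ 1 (mod 37))
Combine: x ≡ Σ r_i×M_i×(M_i⁻¹ mod m_i) = 4×1073×18 + 3×1147×20 + 12×899×27 = 77256 + 68820 + 291276 = 437352
437352 mod 33263 = 4933
x ≡ 4933 (mod 33263)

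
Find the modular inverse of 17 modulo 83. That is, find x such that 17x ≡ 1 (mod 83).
44

Using Extended Euclidean Algorithm:
gcd(17, 83) = 1
Bezout coefficients: 17 × -39 + 83 × 8 = 1
So 17 × -39 ≡ 1 (mod 83)
The inverse is -39 mod 83 = 44
Verification: 17 × 44 = 748 = 9 × 83 + 1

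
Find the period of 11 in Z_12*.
Powers of 11 mod 12: 11^1≡11, 11^2≡1. Order = 2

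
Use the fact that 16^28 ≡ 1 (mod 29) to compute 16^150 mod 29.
By Fermat: 16^{28} ≡ 1 (mod 29). 150 = 5×28 + 10. So 16^{150} ≡ 16^{10} ≡ 7 (mod 29)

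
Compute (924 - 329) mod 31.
6

(924 - 329) = 595
595 mod 31 = 6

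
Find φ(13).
12

Prime factorization: 13 = 13
Using the formula φ(n) = n × Π(1 - 1/p) for each prime factor p:
φ(13) = 13 × (1 - 1/13)
φ(13) = 12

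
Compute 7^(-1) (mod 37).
7^(-1) ≡ 16 (mod 37). Verification: 7 × 16 = 112 ≡ 1 (mod 37)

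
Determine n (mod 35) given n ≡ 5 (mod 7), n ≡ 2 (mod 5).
12

Using the Chinese Remainder Theorem:
M = product of moduli = 35
For equation 1: M_1 = 5, 5 ≡ 5 (mod 7), inverse of 5 mod 7 is 3 (check: 5 × 3 = 15 ≡ 1 (mod 7))
For equation 2: M_2 = 7, 7 ≡ 2 (mod 5), inverse of 7 mod 5 is 3 (check: 2 × 3 = 6 ≡ 1 (mod 5))
Combine: n ≡ Σ r_i×M_i×(M_i⁻¹ mod m_i) = 5×5×3 + 2×7×3 = 75 + 42 = 117
117 mod 35 = 12
n ≡ 12 (mod 35)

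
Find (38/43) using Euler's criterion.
(38/43) = 38^{21} mod 43 = 1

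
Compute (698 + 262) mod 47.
20

(698 + 262) = 960
960 mod 47 = 20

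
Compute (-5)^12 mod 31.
Using repeated squaring. (-5) ≡ 26 (mod 31). 12 = 8 + 4 (binary 1100). Repeated squaring mod 31: 26^1 ≡ 26; 26^2 ≡ 26² = 676 ≡ 25; 26^4 ≡ 25² = 625 ≡ 5; 26^8 ≡ 5² = 25 ≡ 25. Multiply: (-5)^12 ≡ 26^8 × 26^4 ≡ 25 × 5 (mod 31): 25 × 5 = 125 ≡ 1. So (-5)^12 ≡ 1 (mod 31).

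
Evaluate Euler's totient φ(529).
506

Prime factorization: 529 = 23^2
Using the formula φ(n) = n × Π(1 - 1/p) for each prime factor p:
φ(529) = 529 × (1 - 1/23)
φ(529) = 506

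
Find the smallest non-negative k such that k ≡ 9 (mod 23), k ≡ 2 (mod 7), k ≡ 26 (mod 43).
2907

Using the Chinese Remainder Theorem:
M = product of moduli = 6923
For equation 1: M_1 = 301, 301 ≡ 2 (mod 23), inverse of 301 mod 23 is 12 (check: 2 × 12 = 24 ≡ 1 (mod 23))
For equation 2: M_2 = 989, 989 ≡ 2 (mod 7), inverse of 989 mod 7 is 4 (check: 2 × 4 = 8 ≡ 1 (mod 7))
For equation 3: M_3 = 161, 161 ≡ 32 (mod 43), inverse of 161 mod 43 is 39 (check: 32 × 39 = 1248 ≡ 1 (mod 43))
Combine: k ≡ Σ r_i×M_i×(M_i⁻¹ mod m_i) = 9×301×12 + 2×989×4 + 26×161×39 = 32508 + 7912 + 163254 = 203674
203674 mod 6923 = 2907
k ≡ 2907 (mod 6923)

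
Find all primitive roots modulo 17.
Primitive roots mod 17: {3, 5, 6, 7, 10, 11, 12, 14}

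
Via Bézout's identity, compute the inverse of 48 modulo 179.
Extended GCD: 48(-41) + 179(11) = 1. So 48^(-1) ≡ 138 ≡ 138 (mod 179). Verify: 48 × 138 = 6624 ≡ 1 (mod 179)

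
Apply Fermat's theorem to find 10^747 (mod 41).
By Fermat: 10^{40} ≡ 1 (mod 41). 747 ≡ 27 (mod 40). So 10^{747} ≡ 10^{27} ≡ 18 (mod 41)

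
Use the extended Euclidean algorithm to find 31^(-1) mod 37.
Extended GCD: 31(6) + 37(-5) = 1. So 31^(-1) ≡ 6 ≡ 6 (mod 37). Verify: 31 × 6 = 186 ≡ 1 (mod 37)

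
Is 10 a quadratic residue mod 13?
By Euler's criterion: 10^{6} ≡ 1 (mod 13). Since this equals 1, 10 is a QR.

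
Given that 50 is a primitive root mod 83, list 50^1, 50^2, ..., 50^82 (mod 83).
g^1, g^2, ..., g^{82} mod 83: {50, 10, 2, 17, 20, 4, 34, 40, 8, 68, 80, 16, 53, 77, 32, 23, 71, 64, 46, 59, 45, 9, 35, 7, 18, 70, 14, 36, 57, 28, 72, 31, 56, 61, 62, 29, 39, 41, 58, 78, 82, 33, 73, 81, 66, 63, 79, 49, 43, 75, 15, 3, 67, 30, 6, 51, 60, 12, 19, 37, 24, 38, 74, 48, 76, 65, 13, 69, 47, 26, 55, 11, 52, 27, 22, 21, 54, 44, 42, 25, 5, 1}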